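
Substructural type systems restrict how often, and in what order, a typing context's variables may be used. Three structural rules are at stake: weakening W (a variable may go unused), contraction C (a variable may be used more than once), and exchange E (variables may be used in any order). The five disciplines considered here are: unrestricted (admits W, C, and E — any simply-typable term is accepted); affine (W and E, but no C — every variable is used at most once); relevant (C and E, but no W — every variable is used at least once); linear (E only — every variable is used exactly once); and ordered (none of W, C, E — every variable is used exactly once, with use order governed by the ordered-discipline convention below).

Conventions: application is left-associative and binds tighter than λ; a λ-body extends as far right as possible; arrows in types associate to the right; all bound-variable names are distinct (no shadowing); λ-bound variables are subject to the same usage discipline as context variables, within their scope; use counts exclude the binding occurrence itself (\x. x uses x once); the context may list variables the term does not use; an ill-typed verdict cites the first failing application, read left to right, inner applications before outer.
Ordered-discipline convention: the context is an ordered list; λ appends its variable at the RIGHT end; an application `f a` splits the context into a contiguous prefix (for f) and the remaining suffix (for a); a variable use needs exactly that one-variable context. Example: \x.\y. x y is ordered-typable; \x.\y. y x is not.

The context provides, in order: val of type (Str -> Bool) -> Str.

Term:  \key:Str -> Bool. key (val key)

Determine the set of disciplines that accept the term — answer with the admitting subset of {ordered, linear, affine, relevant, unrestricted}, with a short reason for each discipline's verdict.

admitted by: relevant, unrestricted
variable uses: val ×1, key (bound) ×2
use order (left to right): key, val, key
typing: well-typed at (Str -> Bool) -> Bool
ordered: ✗ — key ×2 used more than once (contraction)
linear: ✗ — key ×2 used more than once (contraction)
affine: ✗ — key ×2 used more than once (contraction)
relevant: ✓ — none of val, key goes unused
unrestricted: ✓ — simply typable at (Str -> Bool) -> Bool; W, C, E all held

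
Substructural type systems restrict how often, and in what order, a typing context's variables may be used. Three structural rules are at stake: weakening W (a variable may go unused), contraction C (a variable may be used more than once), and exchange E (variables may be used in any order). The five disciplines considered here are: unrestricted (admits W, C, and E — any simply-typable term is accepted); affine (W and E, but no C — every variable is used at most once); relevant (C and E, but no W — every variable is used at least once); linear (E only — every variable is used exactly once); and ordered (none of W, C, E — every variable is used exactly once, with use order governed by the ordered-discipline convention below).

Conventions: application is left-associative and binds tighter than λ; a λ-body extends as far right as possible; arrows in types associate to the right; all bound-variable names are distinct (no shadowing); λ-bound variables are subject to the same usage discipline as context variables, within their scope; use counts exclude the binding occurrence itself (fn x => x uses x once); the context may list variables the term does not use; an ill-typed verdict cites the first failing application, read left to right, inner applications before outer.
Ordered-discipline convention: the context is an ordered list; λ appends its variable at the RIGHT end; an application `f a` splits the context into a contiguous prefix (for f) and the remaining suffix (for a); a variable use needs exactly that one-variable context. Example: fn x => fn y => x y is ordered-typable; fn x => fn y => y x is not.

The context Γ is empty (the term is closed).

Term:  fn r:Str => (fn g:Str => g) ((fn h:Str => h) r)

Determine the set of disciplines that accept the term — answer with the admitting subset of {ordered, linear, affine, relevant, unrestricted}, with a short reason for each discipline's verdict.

admitting disciplines: ordered, linear, affine, relevant, unrestricted
use counts: r (λ-bound): 1; g (λ-bound): 1; h (λ-bound): 1
order of uses: g, h, r
typing: well-typed — term : Str → Str
ordered: ✓ — single-use (r, g, h), ordered derivation ok
linear: ✓ — single use per variable (r, g, h)
affine: ✓ — r, g, h: no repeats, contraction unneeded
relevant: ✓ — none of r, g, h goes unused
unrestricted: ✓ — typability at Str → Str is all that's needed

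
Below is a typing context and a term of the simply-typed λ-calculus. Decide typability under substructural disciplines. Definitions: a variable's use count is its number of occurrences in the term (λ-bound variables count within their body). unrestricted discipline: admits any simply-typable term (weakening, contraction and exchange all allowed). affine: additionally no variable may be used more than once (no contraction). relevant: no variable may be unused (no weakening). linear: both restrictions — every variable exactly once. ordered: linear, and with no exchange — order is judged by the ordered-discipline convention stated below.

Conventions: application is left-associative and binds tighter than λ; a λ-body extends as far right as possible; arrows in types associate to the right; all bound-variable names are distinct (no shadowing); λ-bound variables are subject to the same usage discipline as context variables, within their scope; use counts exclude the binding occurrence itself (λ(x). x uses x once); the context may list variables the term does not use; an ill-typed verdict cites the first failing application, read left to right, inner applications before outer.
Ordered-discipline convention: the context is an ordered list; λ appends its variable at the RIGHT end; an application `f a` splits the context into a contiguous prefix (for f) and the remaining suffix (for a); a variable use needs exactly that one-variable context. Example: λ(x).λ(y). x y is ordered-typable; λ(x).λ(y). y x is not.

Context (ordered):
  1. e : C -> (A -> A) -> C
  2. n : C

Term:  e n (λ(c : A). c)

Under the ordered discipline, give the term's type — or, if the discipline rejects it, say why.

term : C
counts: e: 1, n: 1, c (bound): 1
uses in reading order: e, n, c
typing: well-typed — term : C
summary: ordered ✓ | linear ✓ | affine ✓ | relevant ✓ | unrestricted ✓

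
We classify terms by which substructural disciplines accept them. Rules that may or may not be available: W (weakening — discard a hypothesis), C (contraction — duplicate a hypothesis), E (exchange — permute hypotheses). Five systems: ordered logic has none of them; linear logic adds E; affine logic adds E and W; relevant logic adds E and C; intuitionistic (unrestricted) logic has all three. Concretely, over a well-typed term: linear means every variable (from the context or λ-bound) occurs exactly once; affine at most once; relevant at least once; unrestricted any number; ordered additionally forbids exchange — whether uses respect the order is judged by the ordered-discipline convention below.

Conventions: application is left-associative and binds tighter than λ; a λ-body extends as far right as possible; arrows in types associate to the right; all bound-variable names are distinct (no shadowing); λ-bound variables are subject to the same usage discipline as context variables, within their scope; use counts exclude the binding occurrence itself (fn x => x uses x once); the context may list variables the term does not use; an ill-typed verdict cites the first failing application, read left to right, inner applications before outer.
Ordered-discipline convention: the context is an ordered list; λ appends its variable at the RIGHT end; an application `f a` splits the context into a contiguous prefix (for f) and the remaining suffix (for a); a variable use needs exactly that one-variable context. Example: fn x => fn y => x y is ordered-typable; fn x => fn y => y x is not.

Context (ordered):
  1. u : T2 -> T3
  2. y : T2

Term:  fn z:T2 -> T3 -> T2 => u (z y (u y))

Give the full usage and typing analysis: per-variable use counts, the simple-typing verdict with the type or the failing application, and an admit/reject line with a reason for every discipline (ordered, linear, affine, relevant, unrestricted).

variable uses: u: 2, y: 2, z [bound]: 1
left-to-right use order: u, z, y, u, y
typing: well-typed — term : (T2 -> T3 -> T2) -> T3
ordered: ✗, needs contraction — u ×2, y ×2
linear: ✗, needs contraction — u ×2, y ×2
affine: ✗, needs contraction — u ×2, y ×2
relevant: ✓, at least one use each (u, y, z)
unrestricted: ✓, type-checks ((T2 -> T3 -> T2) -> T3) and nothing is barred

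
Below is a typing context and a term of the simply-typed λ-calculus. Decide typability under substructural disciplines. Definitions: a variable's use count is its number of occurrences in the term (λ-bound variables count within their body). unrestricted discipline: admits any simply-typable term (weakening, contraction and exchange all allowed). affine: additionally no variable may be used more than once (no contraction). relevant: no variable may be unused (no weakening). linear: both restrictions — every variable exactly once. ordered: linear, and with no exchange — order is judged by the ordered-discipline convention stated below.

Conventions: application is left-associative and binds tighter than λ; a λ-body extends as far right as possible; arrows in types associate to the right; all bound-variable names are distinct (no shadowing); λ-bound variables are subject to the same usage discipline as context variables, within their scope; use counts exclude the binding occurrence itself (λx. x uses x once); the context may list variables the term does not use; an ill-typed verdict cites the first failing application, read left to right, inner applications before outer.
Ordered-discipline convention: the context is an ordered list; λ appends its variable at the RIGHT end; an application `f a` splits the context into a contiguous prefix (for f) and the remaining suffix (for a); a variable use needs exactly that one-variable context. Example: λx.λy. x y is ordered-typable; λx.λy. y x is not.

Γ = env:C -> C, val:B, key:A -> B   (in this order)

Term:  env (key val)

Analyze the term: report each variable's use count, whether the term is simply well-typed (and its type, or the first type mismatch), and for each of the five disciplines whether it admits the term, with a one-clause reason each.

use counts: env: 1; val: 1; key: 1
use order (left to right): env, key, val
typing: ill-typed: a function awaiting A gets B
ordered ✗ (a type mismatch blocks all five)
linear ✗ (the type mismatch rejects it)
affine ✗ (not simply typable)
relevant ✗ (fails simple typing)
unrestricted ✗ (a type mismatch blocks all five)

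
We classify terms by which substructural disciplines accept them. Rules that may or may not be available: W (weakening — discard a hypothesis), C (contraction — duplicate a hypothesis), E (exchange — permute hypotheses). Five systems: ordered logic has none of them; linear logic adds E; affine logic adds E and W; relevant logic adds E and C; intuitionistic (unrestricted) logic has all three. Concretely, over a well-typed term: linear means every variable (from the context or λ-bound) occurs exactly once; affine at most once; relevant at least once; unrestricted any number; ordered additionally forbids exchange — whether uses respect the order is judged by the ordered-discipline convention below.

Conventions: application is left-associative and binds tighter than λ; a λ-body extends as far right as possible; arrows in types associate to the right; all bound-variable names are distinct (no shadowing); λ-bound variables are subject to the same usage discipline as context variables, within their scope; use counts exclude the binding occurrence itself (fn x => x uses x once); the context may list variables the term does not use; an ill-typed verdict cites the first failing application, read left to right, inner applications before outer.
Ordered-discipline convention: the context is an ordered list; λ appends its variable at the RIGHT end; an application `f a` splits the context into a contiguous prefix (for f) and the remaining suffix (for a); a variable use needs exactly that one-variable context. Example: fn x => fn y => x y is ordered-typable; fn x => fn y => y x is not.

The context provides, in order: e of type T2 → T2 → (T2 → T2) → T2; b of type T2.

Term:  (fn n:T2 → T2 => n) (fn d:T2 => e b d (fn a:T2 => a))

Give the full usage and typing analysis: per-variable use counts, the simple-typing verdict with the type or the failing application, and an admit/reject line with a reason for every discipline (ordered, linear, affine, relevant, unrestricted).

counts: e=1; b=1; n (bound)=1; d (bound)=1; a (bound)=1
use order (left to right): n, e, b, d, a
typing: well-typed at T2 → T2
ordered ✓ (one use each (e, b, n, d, a); ordered split holds)
linear ✓ (each of e, b, n, d, a used exactly once)
affine ✓ (at most one use each (e, b, n, d, a))
relevant ✓ (none of e, b, n, d, a goes unused)
unrestricted ✓ (simply typable at T2 → T2; W, C, E all held)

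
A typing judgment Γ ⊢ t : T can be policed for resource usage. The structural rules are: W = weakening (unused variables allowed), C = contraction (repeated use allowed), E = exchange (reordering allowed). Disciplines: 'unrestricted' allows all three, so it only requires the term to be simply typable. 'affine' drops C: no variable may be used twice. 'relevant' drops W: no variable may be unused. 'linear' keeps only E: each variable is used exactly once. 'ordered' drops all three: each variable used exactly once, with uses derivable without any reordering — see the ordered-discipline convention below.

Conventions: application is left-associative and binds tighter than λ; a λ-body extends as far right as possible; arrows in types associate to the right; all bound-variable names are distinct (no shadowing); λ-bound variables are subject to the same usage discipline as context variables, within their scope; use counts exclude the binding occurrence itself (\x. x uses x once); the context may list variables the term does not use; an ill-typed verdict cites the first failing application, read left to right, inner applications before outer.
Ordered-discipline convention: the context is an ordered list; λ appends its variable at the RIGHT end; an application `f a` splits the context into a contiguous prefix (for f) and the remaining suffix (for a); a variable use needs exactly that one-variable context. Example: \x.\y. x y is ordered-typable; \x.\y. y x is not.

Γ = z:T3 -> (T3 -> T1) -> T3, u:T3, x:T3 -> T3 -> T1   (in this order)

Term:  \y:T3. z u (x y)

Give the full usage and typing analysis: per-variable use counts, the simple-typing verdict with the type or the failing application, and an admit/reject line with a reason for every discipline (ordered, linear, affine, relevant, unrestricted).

counts: z ×1, u ×1, x ×1, y (bound) ×1
left-to-right use order: z, u, x, y
typing: the term checks, with type T3 -> T3
ordered ✓ (single-use (z, u, x, y), ordered derivation ok)
linear ✓ (z, u, x, y: one use apiece)
affine ✓ (no duplicate uses among z, u, x, y)
relevant ✓ (z, u, x, y: all used, weakening unneeded)
unrestricted ✓ (typability at T3 -> T3 is all that's needed)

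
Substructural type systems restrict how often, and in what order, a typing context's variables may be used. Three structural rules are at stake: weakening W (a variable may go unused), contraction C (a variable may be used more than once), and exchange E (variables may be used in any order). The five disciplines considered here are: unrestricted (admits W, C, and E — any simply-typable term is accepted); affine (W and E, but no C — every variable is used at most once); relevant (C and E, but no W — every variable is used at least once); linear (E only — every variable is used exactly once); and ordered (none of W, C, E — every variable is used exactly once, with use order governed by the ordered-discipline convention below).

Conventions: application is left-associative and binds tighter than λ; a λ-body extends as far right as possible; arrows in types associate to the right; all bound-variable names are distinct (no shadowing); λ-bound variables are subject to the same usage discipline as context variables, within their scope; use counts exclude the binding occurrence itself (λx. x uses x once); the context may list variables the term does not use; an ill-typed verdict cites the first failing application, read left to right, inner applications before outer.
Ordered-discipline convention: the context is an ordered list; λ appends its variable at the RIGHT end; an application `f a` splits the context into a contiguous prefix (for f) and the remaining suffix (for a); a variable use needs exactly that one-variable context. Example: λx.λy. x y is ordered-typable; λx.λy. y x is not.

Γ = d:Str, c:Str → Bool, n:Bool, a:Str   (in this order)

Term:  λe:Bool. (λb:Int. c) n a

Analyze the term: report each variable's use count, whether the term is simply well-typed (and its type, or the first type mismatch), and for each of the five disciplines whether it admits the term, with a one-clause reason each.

usage: d=0; c=1; n=1; a=1; e (λ-bound)=0; b (λ-bound)=0
uses in reading order: c, n, a
typing: ill-typed: an application expects Int but receives Bool
ordered: ✗ — a type mismatch blocks all five
linear: ✗ — the type mismatch rejects it
affine: ✗ — not simply typable
relevant: ✗ — fails simple typing
unrestricted: ✗ — a type mismatch blocks all five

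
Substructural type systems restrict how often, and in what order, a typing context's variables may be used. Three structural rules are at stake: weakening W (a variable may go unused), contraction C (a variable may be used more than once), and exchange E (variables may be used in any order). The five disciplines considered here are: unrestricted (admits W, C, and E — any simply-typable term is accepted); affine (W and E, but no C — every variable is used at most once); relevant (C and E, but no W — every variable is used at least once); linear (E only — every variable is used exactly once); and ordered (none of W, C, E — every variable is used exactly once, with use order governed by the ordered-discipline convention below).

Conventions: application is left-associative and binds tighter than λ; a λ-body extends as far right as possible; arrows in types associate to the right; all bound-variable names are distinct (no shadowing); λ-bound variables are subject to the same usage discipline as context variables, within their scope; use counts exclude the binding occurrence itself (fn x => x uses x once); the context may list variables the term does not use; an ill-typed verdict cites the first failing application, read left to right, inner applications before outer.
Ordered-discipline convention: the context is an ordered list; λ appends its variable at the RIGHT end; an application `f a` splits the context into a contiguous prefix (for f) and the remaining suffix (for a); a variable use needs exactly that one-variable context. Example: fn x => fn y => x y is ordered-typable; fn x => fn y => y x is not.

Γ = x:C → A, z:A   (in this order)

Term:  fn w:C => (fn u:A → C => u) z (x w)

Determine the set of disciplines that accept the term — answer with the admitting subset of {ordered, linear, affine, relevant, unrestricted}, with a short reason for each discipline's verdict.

admitted by: none
counts: x: 1, z: 1, w [bound]: 1, u [bound]: 1
uses in reading order: u, z, x, w
typing: ill-typed: an argument A mismatches the expected A → C
ordered: ✗, the type mismatch rejects it
linear: ✗, not simply typable
affine: ✗, fails simple typing
relevant: ✗, a type mismatch blocks all five
unrestricted: ✗, the type mismatch rejects it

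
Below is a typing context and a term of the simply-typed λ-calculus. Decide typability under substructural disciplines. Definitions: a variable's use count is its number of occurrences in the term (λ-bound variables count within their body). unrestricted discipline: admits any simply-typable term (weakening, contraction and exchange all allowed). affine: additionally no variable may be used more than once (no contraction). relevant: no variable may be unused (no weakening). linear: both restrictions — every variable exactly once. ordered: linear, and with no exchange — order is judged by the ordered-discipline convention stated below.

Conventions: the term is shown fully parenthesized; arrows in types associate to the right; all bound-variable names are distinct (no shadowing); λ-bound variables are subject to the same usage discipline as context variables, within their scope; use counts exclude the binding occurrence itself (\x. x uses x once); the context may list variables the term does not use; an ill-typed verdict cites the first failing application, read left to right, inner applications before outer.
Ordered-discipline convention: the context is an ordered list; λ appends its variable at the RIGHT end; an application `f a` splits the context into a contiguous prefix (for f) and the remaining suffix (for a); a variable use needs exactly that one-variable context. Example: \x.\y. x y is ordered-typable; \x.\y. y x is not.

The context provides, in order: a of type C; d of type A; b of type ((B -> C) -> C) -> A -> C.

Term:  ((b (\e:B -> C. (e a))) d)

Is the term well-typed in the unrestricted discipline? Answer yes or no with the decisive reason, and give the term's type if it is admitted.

no — a type mismatch blocks all five
use counts: a ×1; d ×1; b ×1; e (bound) ×1
left-to-right use order: b, e, a, d
typing: ill-typed: argument of type C where B is required
per-discipline verdicts: ordered ✗, linear ✗, affine ✗, relevant ✗, unrestricted ✗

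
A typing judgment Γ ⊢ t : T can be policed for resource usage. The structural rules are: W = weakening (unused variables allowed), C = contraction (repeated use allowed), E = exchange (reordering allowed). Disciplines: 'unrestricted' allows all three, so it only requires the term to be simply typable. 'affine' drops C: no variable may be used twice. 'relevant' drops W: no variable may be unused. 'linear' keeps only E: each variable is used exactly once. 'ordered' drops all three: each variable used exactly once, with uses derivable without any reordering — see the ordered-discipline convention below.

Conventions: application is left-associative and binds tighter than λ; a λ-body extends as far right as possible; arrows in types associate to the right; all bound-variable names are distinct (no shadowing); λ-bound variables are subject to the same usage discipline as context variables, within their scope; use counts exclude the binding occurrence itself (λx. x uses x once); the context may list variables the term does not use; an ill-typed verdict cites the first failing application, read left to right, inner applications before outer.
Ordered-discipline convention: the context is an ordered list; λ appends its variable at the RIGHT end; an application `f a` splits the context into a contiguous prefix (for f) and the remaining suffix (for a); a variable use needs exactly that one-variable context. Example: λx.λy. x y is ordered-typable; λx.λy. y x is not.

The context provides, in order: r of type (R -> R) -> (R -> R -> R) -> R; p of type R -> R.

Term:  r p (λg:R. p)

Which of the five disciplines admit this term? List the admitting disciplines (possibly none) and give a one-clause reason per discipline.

admitted by: unrestricted
variable uses: r=1, p=2, g (bound)=0
left-to-right use order: r, p, p
typing: the term checks, with type R
ordered: ✗ — p ×2 used more than once (contraction); g left unused
linear: ✗ — p ×2 used more than once (contraction); g left unused
affine: ✗ — p ×2 used more than once (contraction)
relevant: ✗ — g left unused
unrestricted: ✓ — simply typable at R; W, C, E all held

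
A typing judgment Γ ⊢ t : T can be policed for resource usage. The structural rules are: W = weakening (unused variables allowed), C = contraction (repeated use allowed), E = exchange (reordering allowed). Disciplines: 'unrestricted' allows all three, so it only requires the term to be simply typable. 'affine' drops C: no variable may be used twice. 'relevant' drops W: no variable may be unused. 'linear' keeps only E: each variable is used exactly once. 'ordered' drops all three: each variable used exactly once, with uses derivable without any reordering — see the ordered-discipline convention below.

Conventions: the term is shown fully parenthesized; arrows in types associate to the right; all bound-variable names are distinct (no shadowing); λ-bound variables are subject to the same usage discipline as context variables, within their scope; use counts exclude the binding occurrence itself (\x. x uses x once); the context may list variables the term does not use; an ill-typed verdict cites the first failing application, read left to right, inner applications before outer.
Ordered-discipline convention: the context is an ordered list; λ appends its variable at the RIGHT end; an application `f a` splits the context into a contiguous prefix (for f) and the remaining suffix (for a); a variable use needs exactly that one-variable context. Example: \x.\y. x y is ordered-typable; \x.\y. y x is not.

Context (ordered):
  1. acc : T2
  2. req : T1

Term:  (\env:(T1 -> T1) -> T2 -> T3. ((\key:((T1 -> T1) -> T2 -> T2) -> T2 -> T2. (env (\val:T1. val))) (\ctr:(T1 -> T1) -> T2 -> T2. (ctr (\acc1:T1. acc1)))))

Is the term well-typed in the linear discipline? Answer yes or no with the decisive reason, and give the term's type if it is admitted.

no — acc, req, key never used (weakening)
variable uses: acc ×0; req ×0; env (λ-bound) ×1; key (λ-bound) ×0; val (λ-bound) ×1; ctr (λ-bound) ×1; acc1 (λ-bound) ×1
uses in reading order: env, val, ctr, acc1
typing: well-typed at ((T1 -> T1) -> T2 -> T3) -> T2 -> T3
across the five disciplines: ordered ✗ · linear ✗ · affine ✓ · relevant ✗ · unrestricted ✓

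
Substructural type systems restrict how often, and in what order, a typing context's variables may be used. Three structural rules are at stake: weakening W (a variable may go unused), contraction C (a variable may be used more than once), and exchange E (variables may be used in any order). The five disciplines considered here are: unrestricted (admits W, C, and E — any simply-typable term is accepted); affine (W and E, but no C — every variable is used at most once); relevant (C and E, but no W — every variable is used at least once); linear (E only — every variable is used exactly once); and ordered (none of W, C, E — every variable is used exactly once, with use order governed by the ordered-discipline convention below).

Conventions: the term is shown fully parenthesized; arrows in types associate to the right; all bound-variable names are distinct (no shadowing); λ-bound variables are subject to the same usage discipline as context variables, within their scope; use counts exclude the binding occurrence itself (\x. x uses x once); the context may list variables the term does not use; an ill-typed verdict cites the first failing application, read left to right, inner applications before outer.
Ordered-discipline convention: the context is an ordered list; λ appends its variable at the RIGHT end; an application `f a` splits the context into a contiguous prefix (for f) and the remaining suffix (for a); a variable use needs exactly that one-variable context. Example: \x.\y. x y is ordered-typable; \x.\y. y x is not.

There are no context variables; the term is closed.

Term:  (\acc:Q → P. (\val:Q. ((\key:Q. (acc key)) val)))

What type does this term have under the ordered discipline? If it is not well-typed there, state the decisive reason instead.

term : (Q → P) → Q → P
variable uses: acc [bound]=1; val [bound]=1; key [bound]=1
uses in reading order: acc, key, val
typing: the term checks, with type (Q → P) → Q → P
per-discipline verdicts: ordered ✓ | linear ✓ | affine ✓ | relevant ✓ | unrestricted ✓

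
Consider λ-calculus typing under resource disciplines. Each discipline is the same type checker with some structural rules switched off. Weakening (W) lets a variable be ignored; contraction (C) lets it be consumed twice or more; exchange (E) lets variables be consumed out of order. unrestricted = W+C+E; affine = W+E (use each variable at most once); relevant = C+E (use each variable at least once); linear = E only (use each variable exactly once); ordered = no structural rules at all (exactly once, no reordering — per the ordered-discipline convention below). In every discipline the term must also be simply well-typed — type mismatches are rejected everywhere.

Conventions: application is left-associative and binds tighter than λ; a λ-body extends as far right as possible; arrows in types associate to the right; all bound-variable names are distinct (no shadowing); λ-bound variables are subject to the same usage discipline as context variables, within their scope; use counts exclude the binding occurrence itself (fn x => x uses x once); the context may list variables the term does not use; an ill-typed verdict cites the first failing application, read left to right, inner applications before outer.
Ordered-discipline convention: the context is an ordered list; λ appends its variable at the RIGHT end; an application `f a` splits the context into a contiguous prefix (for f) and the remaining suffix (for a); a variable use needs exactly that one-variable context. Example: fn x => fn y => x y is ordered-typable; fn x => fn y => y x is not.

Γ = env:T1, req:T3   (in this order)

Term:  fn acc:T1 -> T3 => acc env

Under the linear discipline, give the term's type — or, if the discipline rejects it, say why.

not well-typed under linear — needs weakening: req unused
variable uses: env ×1; req ×0; acc (bound) ×1
order of uses: acc, env
typing: the term checks, with type (T1 -> T3) -> T3
summary: ordered ✗ | linear ✗ | affine ✓ | relevant ✗ | unrestricted ✓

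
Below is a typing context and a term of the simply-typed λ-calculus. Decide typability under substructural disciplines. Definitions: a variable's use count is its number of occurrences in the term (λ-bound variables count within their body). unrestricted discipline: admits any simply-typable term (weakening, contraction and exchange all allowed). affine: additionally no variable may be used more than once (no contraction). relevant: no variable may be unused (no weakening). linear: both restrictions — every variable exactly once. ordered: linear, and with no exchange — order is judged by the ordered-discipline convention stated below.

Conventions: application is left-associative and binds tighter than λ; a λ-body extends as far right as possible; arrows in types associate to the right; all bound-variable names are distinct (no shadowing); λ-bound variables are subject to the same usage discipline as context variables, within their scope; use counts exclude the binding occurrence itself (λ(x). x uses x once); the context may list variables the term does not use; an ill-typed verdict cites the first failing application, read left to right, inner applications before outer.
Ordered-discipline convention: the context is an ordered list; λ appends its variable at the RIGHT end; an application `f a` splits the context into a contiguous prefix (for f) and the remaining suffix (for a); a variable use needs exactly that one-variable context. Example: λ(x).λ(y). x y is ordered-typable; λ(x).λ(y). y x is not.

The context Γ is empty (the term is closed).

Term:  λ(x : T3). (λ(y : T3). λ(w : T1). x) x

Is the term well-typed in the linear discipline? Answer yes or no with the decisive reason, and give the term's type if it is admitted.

no — repeated use of x ×2; y, w left unused
use counts: x (bound) ×2; y (bound) ×0; w (bound) ×0
order of uses: x, x
typing: the term checks, with type T3 → T1 → T3
summary: ordered ✗ | linear ✗ | affine ✗ | relevant ✗ | unrestricted ✓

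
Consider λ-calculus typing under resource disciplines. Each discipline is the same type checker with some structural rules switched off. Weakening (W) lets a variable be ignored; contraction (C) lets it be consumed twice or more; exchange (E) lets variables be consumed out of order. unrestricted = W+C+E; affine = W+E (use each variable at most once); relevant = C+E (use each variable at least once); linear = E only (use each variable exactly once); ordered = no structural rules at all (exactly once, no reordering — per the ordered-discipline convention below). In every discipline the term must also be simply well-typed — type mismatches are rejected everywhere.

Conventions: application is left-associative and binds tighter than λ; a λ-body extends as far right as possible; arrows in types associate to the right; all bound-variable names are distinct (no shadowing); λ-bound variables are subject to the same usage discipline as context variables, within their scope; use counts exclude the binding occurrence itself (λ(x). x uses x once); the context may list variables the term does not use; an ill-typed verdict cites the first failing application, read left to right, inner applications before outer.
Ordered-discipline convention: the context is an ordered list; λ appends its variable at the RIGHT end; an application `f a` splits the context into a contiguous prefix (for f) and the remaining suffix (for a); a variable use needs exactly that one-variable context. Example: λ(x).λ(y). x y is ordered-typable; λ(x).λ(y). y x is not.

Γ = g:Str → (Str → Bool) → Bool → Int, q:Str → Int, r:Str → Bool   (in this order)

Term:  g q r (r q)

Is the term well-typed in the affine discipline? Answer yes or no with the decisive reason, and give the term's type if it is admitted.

no — a type mismatch blocks all five
usage: g=1; q=2; r=2
use order (left to right): g, q, r, r, q
typing: ill-typed: argument of type Str → Int where Str is required
per-discipline verdicts: ordered ✗, linear ✗, affine ✗, relevant ✗, unrestricted ✗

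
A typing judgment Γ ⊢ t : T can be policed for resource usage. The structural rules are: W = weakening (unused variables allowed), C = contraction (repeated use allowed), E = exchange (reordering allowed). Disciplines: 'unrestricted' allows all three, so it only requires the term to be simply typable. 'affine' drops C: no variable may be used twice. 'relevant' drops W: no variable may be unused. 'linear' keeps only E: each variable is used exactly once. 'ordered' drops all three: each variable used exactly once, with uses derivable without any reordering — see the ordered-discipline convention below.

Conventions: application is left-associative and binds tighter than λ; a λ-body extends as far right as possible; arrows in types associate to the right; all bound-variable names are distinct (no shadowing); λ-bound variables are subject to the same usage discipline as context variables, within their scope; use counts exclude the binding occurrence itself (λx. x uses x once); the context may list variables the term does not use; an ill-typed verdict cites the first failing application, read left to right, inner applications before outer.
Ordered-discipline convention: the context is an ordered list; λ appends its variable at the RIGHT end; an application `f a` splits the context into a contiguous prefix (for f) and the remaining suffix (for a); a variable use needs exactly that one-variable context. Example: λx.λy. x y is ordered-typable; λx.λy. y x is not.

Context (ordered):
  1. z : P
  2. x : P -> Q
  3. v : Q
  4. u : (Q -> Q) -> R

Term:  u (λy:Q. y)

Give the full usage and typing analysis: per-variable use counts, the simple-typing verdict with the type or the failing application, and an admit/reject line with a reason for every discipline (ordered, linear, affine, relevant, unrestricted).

counts: z=0; x=0; v=0; u=1; y (λ-bound)=1
order of uses: u, y
typing: well-typed — term : R
ordered ✗ (z, x, v never used (weakening))
linear ✗ (z, x, v never used (weakening))
affine ✓ (none of z, x, v, u, y used more than once)
relevant ✗ (z, x, v never used (weakening))
unrestricted ✓ (type-checks (R) and nothing is barred)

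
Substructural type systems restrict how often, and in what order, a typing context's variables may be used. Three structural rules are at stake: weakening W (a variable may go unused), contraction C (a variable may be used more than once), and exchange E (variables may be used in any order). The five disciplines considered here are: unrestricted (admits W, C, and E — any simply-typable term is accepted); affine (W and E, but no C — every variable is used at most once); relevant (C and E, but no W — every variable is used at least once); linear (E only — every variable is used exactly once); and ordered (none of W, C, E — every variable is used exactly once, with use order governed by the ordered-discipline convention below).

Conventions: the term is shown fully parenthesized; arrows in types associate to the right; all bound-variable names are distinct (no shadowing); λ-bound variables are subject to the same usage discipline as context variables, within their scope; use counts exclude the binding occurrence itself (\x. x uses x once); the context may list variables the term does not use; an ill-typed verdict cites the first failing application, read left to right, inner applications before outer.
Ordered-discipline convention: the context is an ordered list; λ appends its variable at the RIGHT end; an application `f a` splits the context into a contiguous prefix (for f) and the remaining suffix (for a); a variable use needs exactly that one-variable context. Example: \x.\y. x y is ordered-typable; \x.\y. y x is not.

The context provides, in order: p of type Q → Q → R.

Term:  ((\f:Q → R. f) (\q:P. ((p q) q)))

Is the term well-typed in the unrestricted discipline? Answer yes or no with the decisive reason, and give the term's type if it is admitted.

no — the type mismatch rejects it
counts: p: 1×, f (bound): 1×, q (bound): 2×
uses in reading order: f, p, q, q
typing: ill-typed: an argument P mismatches the expected Q
summary: ordered ✗, linear ✗, affine ✗, relevant ✗, unrestricted ✗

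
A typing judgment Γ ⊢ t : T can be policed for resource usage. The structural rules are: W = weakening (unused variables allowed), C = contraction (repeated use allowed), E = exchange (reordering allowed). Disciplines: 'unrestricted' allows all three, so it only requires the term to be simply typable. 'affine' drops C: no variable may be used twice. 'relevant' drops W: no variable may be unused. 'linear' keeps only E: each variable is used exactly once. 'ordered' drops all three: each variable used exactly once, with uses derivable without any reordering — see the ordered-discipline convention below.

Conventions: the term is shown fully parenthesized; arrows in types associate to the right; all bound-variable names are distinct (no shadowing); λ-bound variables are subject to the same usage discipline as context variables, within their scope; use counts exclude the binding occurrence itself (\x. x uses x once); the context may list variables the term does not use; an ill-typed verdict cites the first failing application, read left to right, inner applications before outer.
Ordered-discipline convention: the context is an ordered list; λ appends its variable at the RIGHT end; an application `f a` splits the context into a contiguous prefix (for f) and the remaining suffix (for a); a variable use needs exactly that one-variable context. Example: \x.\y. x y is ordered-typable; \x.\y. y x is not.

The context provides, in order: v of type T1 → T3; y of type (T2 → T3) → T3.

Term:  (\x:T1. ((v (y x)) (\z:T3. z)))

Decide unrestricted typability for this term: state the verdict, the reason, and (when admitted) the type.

no — not simply typable
counts: v: 1×; y: 1×; x (bound): 1×; z (bound): 1×
uses in reading order: v, y, x, z
typing: ill-typed: an application expects T2 → T3 but receives T1
summary: ordered ✗; linear ✗; affine ✗; relevant ✗; unrestricted ✗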